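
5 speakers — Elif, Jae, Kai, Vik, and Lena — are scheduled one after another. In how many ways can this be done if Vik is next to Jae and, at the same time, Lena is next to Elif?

24

Treat {Vik,Jae} as one block (2 orders) and {Lena,Elif} as another (2 orders).
That leaves 3 units to arrange: 2 × 2 × 3! = 4 × 6 = 24.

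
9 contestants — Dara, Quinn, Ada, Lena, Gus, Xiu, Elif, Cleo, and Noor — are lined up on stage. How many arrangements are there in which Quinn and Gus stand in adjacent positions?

Place the 7 others and the Quinn-Gus pair as 8 objects in a line; the pair has 2 internal arrangements.
So the count is 2·(8)! = 80640.

80640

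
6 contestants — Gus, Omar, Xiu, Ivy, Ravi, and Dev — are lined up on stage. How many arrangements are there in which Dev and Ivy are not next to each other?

480

Of the 6! = 720 arrangements, those with Dev and Ivy adjacent number 2 × 5! = 240 (treat the pair as a block with 2 internal orders).
Complementary counting: 720 − 240 = 480.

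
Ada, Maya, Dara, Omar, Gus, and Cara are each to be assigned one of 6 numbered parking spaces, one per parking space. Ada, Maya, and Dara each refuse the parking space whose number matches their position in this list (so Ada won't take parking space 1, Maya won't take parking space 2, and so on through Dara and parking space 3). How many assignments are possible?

Let Aᵢ (for i ∈ {1, 2, 3}) be the placements that put person i in their forbidden parking space. Any j of these fix j positions, leaving (6−j)! ways to fill the rest, and there are C(3,j) ways to pick which j.
By inclusion–exclusion, the number of valid placements is Σ_{j=0}^{3} (−1)^j C(3,j)·(6−j)!.
Computing: 720 − 360 + 72 − 6 = 426.

426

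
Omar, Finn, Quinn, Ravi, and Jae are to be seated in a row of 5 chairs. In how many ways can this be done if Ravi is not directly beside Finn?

There are 5! = 120 arrangements in all. If Ravi and Finn are adjacent, merging them into one block gives 2·(4)! = 48 arrangements.
So 120 − 48 = 72 arrangements keep them apart.

72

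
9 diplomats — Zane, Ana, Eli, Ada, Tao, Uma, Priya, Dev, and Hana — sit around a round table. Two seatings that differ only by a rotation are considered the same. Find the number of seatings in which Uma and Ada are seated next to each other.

10080

Glue Uma and Ada into a block (2 internal orders). Seating 8 units around a circle gives (7)! arrangements.
So 2 × (7)! = 2 × 5040 = 10080.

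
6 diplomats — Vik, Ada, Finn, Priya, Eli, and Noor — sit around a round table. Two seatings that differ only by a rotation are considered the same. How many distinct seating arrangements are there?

Around a circle, 6 distinct people have 6!/6 = (5)! = 120 rotationally distinct seatings.

120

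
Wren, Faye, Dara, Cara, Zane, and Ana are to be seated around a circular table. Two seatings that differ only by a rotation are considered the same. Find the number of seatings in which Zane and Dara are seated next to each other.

48

Treat {Zane, Dara} as one unit (2 internal orders) and seat the resulting 5 units around the table: (4)! circular arrangements.
So 2 × (4)! = 2 × 24 = 48.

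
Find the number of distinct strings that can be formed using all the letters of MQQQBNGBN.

MQQQBNGBN has 9 letters with B appearing twice, N appearing twice, and Q appearing 3 times.
So there are 9! / (3!·2!·2!) = 15120 distinguishable arrangements.

15120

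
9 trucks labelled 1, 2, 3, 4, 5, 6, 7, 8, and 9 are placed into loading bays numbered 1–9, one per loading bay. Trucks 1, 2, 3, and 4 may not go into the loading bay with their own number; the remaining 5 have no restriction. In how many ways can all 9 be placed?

229080

Let Aᵢ (for 1 ≤ i ≤ 4) be the placements that put truck i in its forbidden loading bay. Any j of these fix j positions, leaving (9−j)! ways to fill the rest, and there are C(4,j) ways to pick which j.
By inclusion–exclusion, the number of valid placements is Σ_{j=0}^{4} (−1)^j C(4,j)·(9−j)!.
Computing: 362880 − 161280 + 30240 − 2880 + 120 = 229080.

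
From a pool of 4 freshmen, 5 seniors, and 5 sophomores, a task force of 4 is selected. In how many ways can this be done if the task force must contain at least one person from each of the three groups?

Unrestricted: C(14,4) = 1001 ways to pick any 4 of the 14.
Subtract selections that omit an entire group: no freshmen → C(10,4) = 210; no seniors → C(9,4) = 126; no sophomores → C(9,4) = 126.
Add back selections omitting two groups (i.e. drawn from a single group): C(4,4) + C(5,4) + C(5,4) = 11.
By inclusion–exclusion: 1001 − 462 + 11 = 550.

550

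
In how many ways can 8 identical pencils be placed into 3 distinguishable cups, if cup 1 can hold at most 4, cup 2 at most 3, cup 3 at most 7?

19

Without the upper bounds there are C(10,2) = 45 ways to split 8 among 3 cups.
Subtract solutions that violate a single cap (substitute x_i' = x_i − (cap_i+1)): x_1 ≥ 5 gives C(5,2) = 10; x_2 ≥ 4 gives C(6,2) = 15; x_3 ≥ 8 gives C(2,2) = 1. Together 26.
No two caps can be exceeded simultaneously, so the pair terms are all 0.
By inclusion–exclusion the count is 45 − 26 + 0 = 19.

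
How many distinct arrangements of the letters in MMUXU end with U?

Fix U in the last position and arrange the remaining 4 letters.
Those 4 letters have M appearing twice, giving (4)!/(2!) = 12.

12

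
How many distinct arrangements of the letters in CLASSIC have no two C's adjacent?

900

Total arrangements of CLASSIC: 7!/(2!·2!) = 1260.
If the two C's are adjacent, glue them into one block, leaving 6 items to arrange: (6)!/(2!) = 360 ways.
Hence 1260 − 360 = 900.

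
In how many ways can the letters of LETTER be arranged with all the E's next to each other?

60

Treat the 2 copies of E as a single block. The multiset to arrange is then {EE, L, R, T, T}, 5 items in all.
That gives (5)!/(2!) = 60 arrangements.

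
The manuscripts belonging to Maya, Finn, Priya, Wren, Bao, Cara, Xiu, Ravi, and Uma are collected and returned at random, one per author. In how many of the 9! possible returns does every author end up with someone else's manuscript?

This is the derangement count D_9: permutations of 9 items with no fixed point.
By inclusion–exclusion this is Σ_{j=0}^{9} (−1)^j C(9,j)·(9−j)!.
Computing: 362880 − 362880 + 181440 − 60480 + 15120 − 3024 + 504 − 72 + 9 − 1 = 133496.

133496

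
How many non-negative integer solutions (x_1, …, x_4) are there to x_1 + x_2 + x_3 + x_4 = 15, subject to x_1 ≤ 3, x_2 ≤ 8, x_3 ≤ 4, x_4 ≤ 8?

110

Ignoring the caps, the number of non-negative solutions to x_1+…+x_4 = 15 is C(18,3) = 816.
Subtract solutions that violate a single cap (substitute x_i' = x_i − (cap_i+1)): x_1 ≥ 4 gives C(14,3) = 364; x_2 ≥ 9 gives C(9,3) = 84; x_3 ≥ 5 gives C(13,3) = 286; x_4 ≥ 9 gives C(9,3) = 84. Together 818.
Add back pairs where two caps are both exceeded: 10 + 84 + 10 + 4 + 0 + 4 = 112.
By inclusion–exclusion the count is 816 − 818 + 112 = 110.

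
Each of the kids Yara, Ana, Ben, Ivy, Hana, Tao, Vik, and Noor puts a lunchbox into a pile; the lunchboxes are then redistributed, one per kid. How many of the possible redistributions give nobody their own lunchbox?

This is the derangement count D_8: permutations of 8 items with no fixed point.
By inclusion–exclusion this is Σ_{j=0}^{8} (−1)^j C(8,j)·(8−j)!.
Computing: 40320 − 40320 + 20160 − 6720 + 1680 − 336 + 56 − 8 + 1 = 14833.

14833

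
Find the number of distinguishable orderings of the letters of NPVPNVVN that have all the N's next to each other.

Treat the 3 copies of N as a single block. The multiset to arrange is then {NNN, P, P, V, V, V}, 6 items in all.
That gives (6)!/(3!·2!) = 60 arrangements.

60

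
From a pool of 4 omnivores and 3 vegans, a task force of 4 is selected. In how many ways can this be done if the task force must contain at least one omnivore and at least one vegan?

34

With no constraint there are C(7,4) = 35 possible selections.
Selections missing a whole group: no omnivores → C(3,4) = 0; no vegans → C(4,4) = 1.
Both groups omitted at once is impossible, so 35 − 1 = 34.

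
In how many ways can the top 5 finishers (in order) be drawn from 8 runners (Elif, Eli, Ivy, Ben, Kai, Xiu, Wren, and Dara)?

6720

There are 8 choices for 1st place, 7 for 2nd, and so on down to 4 for position 5.
That gives 8 × 7 × 6 × 5 × 4 = 6720.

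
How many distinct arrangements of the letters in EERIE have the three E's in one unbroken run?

6

Treat the 3 copies of E as a single block. The multiset to arrange is then {EEE, I, R}, 3 items in all.
All 3 items are distinct, so there are (3)! = 6 arrangements.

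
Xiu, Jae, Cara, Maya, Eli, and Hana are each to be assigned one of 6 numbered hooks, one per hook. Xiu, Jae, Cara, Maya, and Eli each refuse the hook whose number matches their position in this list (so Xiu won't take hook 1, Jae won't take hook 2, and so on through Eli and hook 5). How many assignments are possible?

Let Aᵢ (for 1 ≤ i ≤ 5) be the placements that put person i in their forbidden hook. Any j of these fix j positions, leaving (6−j)! ways to fill the rest, and there are C(5,j) ways to pick which j.
By inclusion–exclusion, the number of valid placements is Σ_{j=0}^{5} (−1)^j C(5,j)·(6−j)!.
Computing: 720 − 600 + 240 − 60 + 10 − 1 = 309.

309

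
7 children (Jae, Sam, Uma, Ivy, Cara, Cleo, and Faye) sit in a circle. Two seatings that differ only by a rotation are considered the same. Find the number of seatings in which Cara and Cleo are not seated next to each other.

480

All circular seatings of 7 people number (6)! = 720.
Seatings with Cara beside Cleo: treat them as a block with 2 internal orders, giving 2 × (5)! = 240.
Subtracting, 720 − 240 = 480.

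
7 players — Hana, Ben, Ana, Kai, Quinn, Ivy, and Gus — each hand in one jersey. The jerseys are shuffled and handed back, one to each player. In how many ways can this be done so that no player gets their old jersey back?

1854

Count assignments avoiding every fixed point. For any j of the 7 players fixed to their old jersey, the other 7−j can be arranged in (7−j)! ways.
By inclusion–exclusion this is Σ_{j=0}^{7} (−1)^j C(7,j)·(7−j)!.
Computing: 5040 − 5040 + 2520 − 840 + 210 − 42 + 7 − 1 = 1854.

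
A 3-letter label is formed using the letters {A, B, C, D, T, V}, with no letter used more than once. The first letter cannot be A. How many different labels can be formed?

100

The first letter has 6−1 = 5 choices (anything except A).
The remaining 2 letters are filled from the other 5 symbols without repetition: 5 × 4 = 20.
Total: 5 × 20 = 100.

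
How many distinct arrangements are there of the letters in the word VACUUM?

360

The 6 letters of VACUUM have repeats: U appearing twice.
So there are 6! / (2!) = 360 distinguishable arrangements.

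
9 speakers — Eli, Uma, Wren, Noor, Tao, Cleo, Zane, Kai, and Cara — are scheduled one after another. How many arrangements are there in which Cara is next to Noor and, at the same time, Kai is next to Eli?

20160

Treat {Cara,Noor} as one block (2 orders) and {Kai,Eli} as another (2 orders).
That leaves 7 units to arrange: 2 × 2 × 7! = 4 × 5040 = 20160.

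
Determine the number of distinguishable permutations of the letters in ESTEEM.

120

The 6 letters of ESTEEM have repeats: E appearing 3 times.
Dividing 6! = 720 by 3! = 6 for the repeated letters gives 120.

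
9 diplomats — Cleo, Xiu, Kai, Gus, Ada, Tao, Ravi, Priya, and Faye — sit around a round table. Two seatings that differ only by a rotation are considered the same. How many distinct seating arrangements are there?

40320

Around a circle, 9 distinct people have 9!/9 = (8)! = 40320 rotationally distinct seatings.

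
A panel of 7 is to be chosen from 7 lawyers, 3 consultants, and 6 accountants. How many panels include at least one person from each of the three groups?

9569

Unrestricted: C(16,7) = 11440 ways to pick any 7 of the 16.
Subtract selections that omit an entire group: no lawyers → C(9,7) = 36; no consultants → C(13,7) = 1716; no accountants → C(10,7) = 120.
Add back selections omitting two groups (i.e. drawn from a single group): C(7,7) + C(3,7) + C(6,7) = 1.
By inclusion–exclusion: 11440 − 1872 + 1 = 9569.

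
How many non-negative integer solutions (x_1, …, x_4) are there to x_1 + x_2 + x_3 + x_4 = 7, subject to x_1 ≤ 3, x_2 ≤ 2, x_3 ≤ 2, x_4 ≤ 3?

18

By stars and bars, unrestricted non-negative solutions to x_1+…+x_4 = 7 number C(7+3,3) = 120.
Subtract solutions that violate a single cap (substitute x_i' = x_i − (cap_i+1)): x_1 ≥ 4 gives C(6,3) = 20; x_2 ≥ 3 gives C(7,3) = 35; x_3 ≥ 3 gives C(7,3) = 35; x_4 ≥ 4 gives C(6,3) = 20. Together 110.
Add back pairs where two caps are both exceeded: 1 + 1 + 0 + 4 + 1 + 1 = 8.
By inclusion–exclusion the count is 120 − 110 + 8 = 18.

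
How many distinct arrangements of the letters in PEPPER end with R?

10

Fix R in the last position and arrange the remaining 5 letters.
Those 5 letters have E appearing twice and P appearing 3 times, giving (5)!/(3!·2!) = 10.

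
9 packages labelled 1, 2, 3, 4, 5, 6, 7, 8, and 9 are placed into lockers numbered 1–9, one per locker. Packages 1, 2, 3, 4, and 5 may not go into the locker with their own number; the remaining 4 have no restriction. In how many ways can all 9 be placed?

205056

Let Aᵢ (for 1 ≤ i ≤ 5) be the placements that put package i in its forbidden locker. Any j of these fix j positions, leaving (9−j)! ways to fill the rest, and there are C(5,j) ways to pick which j.
By inclusion–exclusion, the number of valid placements is Σ_{j=0}^{5} (−1)^j C(5,j)·(9−j)!.
Computing: 362880 − 201600 + 50400 − 7200 + 600 − 24 = 205056.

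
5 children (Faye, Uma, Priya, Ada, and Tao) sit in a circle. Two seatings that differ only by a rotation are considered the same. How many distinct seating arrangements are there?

Fix one person's seat to break rotational symmetry; the remaining 4 people can be arranged in (4)! = 24 ways.

24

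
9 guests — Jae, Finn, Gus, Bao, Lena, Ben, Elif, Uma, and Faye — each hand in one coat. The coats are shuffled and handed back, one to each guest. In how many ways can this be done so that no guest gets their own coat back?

133496

Let Aᵢ be the assignments in which guest i gets their own coat. We want the size of the complement of A₁∪…∪A_9.
By inclusion–exclusion this is Σ_{j=0}^{9} (−1)^j C(9,j)·(9−j)!.
Computing: 362880 − 362880 + 181440 − 60480 + 15120 − 3024 + 504 − 72 + 9 − 1 = 133496.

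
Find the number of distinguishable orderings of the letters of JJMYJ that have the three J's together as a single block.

6

Treat the 3 copies of J as a single block. The multiset to arrange is then {JJJ, M, Y}, 3 items in all.
All 3 items are distinct, so there are (3)! = 6 arrangements.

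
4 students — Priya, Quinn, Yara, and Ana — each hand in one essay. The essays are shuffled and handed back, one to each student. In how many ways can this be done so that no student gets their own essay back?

9

Let Aᵢ be the assignments in which student i gets their own essay. We want the size of the complement of A₁∪…∪A_4.
By inclusion–exclusion this is Σ_{j=0}^{4} (−1)^j C(4,j)·(4−j)!.
Computing: 24 − 24 + 12 − 4 + 1 = 9.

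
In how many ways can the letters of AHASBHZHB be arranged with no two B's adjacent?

11760

Total arrangements of AHASBHZHB: 9!/(3!·2!·2!) = 15120.
If the two B's are adjacent, glue them into one block, leaving 8 items to arrange: (8)!/(3!·2!) = 3360 ways.
Hence 15120 − 3360 = 11760.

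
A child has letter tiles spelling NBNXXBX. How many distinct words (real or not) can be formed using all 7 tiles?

210

The 7 letters of NBNXXBX have repeats: B appearing twice, N appearing twice, and X appearing 3 times.
So there are 7! / (3!·2!·2!) = 210 distinguishable arrangements.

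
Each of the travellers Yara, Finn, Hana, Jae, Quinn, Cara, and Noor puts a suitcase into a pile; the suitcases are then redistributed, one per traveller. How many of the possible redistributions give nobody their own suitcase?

Count assignments avoiding every fixed point. For any j of the 7 travellers fixed to their own suitcase, the other 7−j can be arranged in (7−j)! ways.
By inclusion–exclusion this is Σ_{j=0}^{7} (−1)^j C(7,j)·(7−j)!.
Computing: 5040 − 5040 + 2520 − 840 + 210 − 42 + 7 − 1 = 1854.

1854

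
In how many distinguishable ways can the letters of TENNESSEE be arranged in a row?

Letter multiplicities in TENNESSEE: E×4, N×2, S×2, T×1.
Dividing 9! = 362880 by 4!·2!·2! = 96 for the repeated letters gives 3780.

3780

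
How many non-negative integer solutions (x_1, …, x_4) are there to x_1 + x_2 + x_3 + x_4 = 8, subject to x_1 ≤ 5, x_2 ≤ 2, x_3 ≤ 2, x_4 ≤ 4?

35

By stars and bars, unrestricted non-negative solutions to x_1+…+x_4 = 8 number C(8+3,3) = 165.
Subtract solutions that violate a single cap (substitute x_i' = x_i − (cap_i+1)): x_1 ≥ 6 gives C(5,3) = 10; x_2 ≥ 3 gives C(8,3) = 56; x_3 ≥ 3 gives C(8,3) = 56; x_4 ≥ 5 gives C(6,3) = 20. Together 142.
Add back pairs where two caps are both exceeded: 0 + 0 + 0 + 10 + 1 + 1 = 12.
By inclusion–exclusion the count is 165 − 142 + 12 = 35.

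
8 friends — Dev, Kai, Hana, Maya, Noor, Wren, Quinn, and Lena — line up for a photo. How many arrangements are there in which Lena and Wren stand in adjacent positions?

10080

Place the 6 others and the Lena-Wren pair as 7 objects in a line; the pair has 2 internal arrangements.
So the count is 2·(7)! = 10080.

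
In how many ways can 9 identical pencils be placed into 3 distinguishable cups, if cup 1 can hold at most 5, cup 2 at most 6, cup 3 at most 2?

Ignoring the caps, the number of non-negative solutions to x_1+…+x_3 = 9 is C(11,2) = 55.
Subtract solutions that violate a single cap (substitute x_i' = x_i − (cap_i+1)): x_1 ≥ 6 gives C(5,2) = 10; x_2 ≥ 7 gives C(4,2) = 6; x_3 ≥ 3 gives C(8,2) = 28. Together 44.
Add back pairs where two caps are both exceeded: 0 + 1 + 0 = 1.
By inclusion–exclusion the count is 55 − 44 + 1 = 12.

12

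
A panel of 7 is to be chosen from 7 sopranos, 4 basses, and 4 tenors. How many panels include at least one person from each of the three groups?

With no constraint there are C(15,7) = 6435 possible selections.
Subtract selections that omit an entire group: no sopranos → C(8,7) = 8; no basses → C(11,7) = 330; no tenors → C(11,7) = 330.
Add back selections omitting two groups (i.e. drawn from a single group): C(7,7) + C(4,7) + C(4,7) = 1.
By inclusion–exclusion: 6435 − 668 + 1 = 5768.

5768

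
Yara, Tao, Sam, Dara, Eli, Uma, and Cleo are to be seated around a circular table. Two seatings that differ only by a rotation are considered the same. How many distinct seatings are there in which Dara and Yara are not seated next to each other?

Without the restriction there are (6)! = 720 seatings.
Seatings with Dara beside Yara: treat them as a block with 2 internal orders, giving 2 × (5)! = 240.
Subtracting, 720 − 240 = 480.

480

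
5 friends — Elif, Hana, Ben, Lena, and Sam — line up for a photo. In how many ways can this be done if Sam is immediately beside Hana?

48

Treat {Sam, Hana} as a single unit. There are 4 units to order, and the pair itself can be ordered 2 ways.
That gives 2 × 4! = 2 × 24 = 48.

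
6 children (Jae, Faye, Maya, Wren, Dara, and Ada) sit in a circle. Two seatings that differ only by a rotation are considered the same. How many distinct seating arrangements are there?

Fix one person's seat to break rotational symmetry; the remaining 5 people can be arranged in (5)! = 120 ways.

120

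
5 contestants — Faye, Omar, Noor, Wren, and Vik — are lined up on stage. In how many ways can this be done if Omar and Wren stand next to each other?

Treat {Omar, Wren} as a single unit. There are 4 units to order, and the pair itself can be ordered 2 ways.
That gives 2 × 4! = 2 × 24 = 48.

48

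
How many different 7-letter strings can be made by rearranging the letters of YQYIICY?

YQYIICY has 7 letters with I appearing twice and Y appearing 3 times.
The number of distinct arrangements is 7!/(3!·2!) = 5040/12 = 420.

420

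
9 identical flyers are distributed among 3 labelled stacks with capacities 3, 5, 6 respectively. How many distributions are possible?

By stars and bars, unrestricted non-negative solutions to x_1+…+x_3 = 9 number C(9+2,2) = 55.
Subtract solutions that violate a single cap (substitute x_i' = x_i − (cap_i+1)): x_1 ≥ 4 gives C(7,2) = 21; x_2 ≥ 6 gives C(5,2) = 10; x_3 ≥ 7 gives C(4,2) = 6. Together 37.
No two caps can be exceeded simultaneously, so the pair terms are all 0.
By inclusion–exclusion the count is 55 − 37 + 0 = 18.

18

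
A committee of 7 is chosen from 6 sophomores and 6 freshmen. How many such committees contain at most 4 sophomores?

Split by how many sophomores are chosen (0 through 4).
Sum: C(6,0)·C(6,7) + C(6,1)·C(6,6) + C(6,2)·C(6,5) + C(6,3)·C(6,4) + C(6,4)·C(6,3) = 0 + 6 + 90 + 300 + 300 = 696.

696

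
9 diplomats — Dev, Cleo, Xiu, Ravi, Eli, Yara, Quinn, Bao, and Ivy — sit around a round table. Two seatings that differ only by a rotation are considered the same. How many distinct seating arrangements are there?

40320

Seat Dev anywhere (absorbing the rotational symmetry), then permute the other 8: (8)! = 40320.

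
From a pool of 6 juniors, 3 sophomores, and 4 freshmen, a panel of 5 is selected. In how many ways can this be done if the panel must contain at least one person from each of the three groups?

With no constraint there are C(13,5) = 1287 possible selections.
Selections missing a whole group: no juniors → C(7,5) = 21; no sophomores → C(10,5) = 252; no freshmen → C(9,5) = 126.
Add back selections omitting two groups (i.e. drawn from a single group): C(6,5) + C(3,5) + C(4,5) = 6.
By inclusion–exclusion: 1287 − 399 + 6 = 894.

894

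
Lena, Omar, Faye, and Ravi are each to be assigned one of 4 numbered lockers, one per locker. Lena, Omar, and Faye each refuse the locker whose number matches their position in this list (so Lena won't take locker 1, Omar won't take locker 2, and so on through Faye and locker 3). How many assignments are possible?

11

Let Aᵢ (for i ∈ {1, 2, 3}) be the placements that put person i in their forbidden locker. Any j of these fix j positions, leaving (4−j)! ways to fill the rest, and there are C(3,j) ways to pick which j.
By inclusion–exclusion, the number of valid placements is Σ_{j=0}^{3} (−1)^j C(3,j)·(4−j)!.
Computing: 24 − 18 + 6 − 1 = 11.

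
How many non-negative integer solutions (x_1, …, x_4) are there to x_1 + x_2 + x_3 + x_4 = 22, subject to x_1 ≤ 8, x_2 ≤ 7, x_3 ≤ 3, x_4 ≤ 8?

34

Without the upper bounds there are C(25,3) = 2300 ways to split 22 among 4 variables.
Subtract solutions that violate a single cap (substitute x_i' = x_i − (cap_i+1)): x_1 ≥ 9 gives C(16,3) = 560; x_2 ≥ 8 gives C(17,3) = 680; x_3 ≥ 4 gives C(21,3) = 1330; x_4 ≥ 9 gives C(16,3) = 560. Together 3130.
Add back pairs where two caps are both exceeded: 56 + 220 + 35 + 286 + 56 + 220 = 873.
Subtract triples: 4 + 0 + 1 + 4 = 9.
By inclusion–exclusion the count is 2300 − 3130 + 873 − 9 = 34.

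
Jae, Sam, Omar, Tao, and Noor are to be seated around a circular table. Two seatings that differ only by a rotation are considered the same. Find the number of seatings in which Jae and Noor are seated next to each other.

Treat {Jae, Noor} as one unit (2 internal orders) and seat the resulting 4 units around the table: (3)! circular arrangements.
So 2 × (3)! = 2 × 6 = 12.

12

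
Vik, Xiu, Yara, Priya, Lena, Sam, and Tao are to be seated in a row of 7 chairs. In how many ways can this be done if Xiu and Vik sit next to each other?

Treat {Xiu, Vik} as a single unit. There are 6 units to order, and the pair itself can be ordered 2 ways.
So the count is 2·(6)! = 1440.

1440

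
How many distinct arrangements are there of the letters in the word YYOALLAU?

The 8 letters of YYOALLAU have repeats: A appearing twice, L appearing twice, and Y appearing twice.
The number of distinct arrangements is 8!/(2!·2!·2!) = 40320/8 = 5040.

5040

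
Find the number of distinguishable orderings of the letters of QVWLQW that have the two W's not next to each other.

120

There are 6!/(2!·2!) = 180 arrangements of QVWLQW in total.
Arrangements with the W's together: treat WW as one letter, giving (5)!/(2!) = 60.
Subtracting, 180 − 60 = 120 arrangements keep the W's apart.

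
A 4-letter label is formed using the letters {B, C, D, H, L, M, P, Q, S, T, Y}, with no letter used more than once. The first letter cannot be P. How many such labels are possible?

The first letter has 11−1 = 10 choices (anything except P).
The remaining 3 letters are filled from the other 10 symbols without repetition: 10 × 9 × 8 = 720.
Total: 10 × 720 = 7200.

7200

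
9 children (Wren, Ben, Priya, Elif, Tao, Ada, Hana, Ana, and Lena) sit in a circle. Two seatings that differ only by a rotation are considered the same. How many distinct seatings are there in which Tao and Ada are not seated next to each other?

Without the restriction there are (8)! = 40320 seatings.
Seatings with Tao beside Ada: treat them as a block with 2 internal orders, giving 2 × (7)! = 10080.
Subtracting, 40320 − 10080 = 30240.

30240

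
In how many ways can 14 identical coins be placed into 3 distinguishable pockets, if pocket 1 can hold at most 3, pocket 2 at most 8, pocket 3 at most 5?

6

By stars and bars, unrestricted non-negative solutions to x_1+…+x_3 = 14 number C(14+2,2) = 120.
Subtract solutions that violate a single cap (substitute x_i' = x_i − (cap_i+1)): x_1 ≥ 4 gives C(12,2) = 66; x_2 ≥ 9 gives C(7,2) = 21; x_3 ≥ 6 gives C(10,2) = 45. Together 132.
Add back pairs where two caps are both exceeded: 3 + 15 + 0 = 18.
By inclusion–exclusion the count is 120 − 132 + 18 = 6.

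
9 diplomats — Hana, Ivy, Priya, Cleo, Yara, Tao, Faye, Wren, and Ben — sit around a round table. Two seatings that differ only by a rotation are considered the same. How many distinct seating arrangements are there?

40320

Around a circle, 9 distinct people have 9!/9 = (8)! = 40320 rotationally distinct seatings.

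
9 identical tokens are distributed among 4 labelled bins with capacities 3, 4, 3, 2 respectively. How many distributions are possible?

19

By stars and bars, unrestricted non-negative solutions to x_1+…+x_4 = 9 number C(9+3,3) = 220.
Subtract solutions that violate a single cap (substitute x_i' = x_i − (cap_i+1)): x_1 ≥ 4 gives C(8,3) = 56; x_2 ≥ 5 gives C(7,3) = 35; x_3 ≥ 4 gives C(8,3) = 56; x_4 ≥ 3 gives C(9,3) = 84. Together 231.
Add back pairs where two caps are both exceeded: 1 + 4 + 10 + 1 + 4 + 10 = 30.
By inclusion–exclusion the count is 220 − 231 + 30 = 19.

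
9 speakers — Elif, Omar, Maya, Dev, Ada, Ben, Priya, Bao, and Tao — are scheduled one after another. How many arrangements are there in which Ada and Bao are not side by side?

There are 9! = 362880 arrangements in all. If Ada and Bao are adjacent, merging them into one block gives 2·(8)! = 80640 arrangements.
Complementary counting: 362880 − 80640 = 282240.

282240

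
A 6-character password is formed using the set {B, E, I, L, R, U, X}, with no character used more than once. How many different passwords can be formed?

5040

Choose and order 6 of the 7 symbols: the first character has 7 options, the next 6, and so on down to 2.
7 × 6 × 5 × 4 × 3 × 2 = 5040.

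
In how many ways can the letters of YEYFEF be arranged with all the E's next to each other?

Treat the 2 copies of E as a single block. The multiset to arrange is then {EE, F, F, Y, Y}, 5 items in all.
That gives (5)!/(2!·2!) = 30 arrangements.

30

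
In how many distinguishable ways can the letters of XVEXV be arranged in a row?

Letter multiplicities in XVEXV: E×1, V×2, X×2.
Dividing 5! = 120 by 2!·2! = 4 for the repeated letters gives 30.

30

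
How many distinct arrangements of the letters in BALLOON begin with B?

180

Fix B in the first position and arrange the remaining 6 letters.
Those 6 letters have L appearing twice and O appearing twice, giving (6)!/(2!·2!) = 180.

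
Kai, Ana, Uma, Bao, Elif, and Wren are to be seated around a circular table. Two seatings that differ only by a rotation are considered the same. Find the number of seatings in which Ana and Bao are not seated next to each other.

Without the restriction there are (5)! = 120 seatings.
Those with Ana next to Bao: fuse the pair into one unit and seat 5 units around a circle — 2·(4)! = 48.
Subtracting, 120 − 48 = 72.

72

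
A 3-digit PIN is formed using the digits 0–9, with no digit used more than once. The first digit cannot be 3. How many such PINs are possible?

The first digit has 10−1 = 9 choices (anything except 3).
The remaining 2 digits are filled from the other 9 symbols without repetition: 9 × 8 = 72.
Total: 9 × 72 = 648.

648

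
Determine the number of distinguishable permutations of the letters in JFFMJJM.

The 7 letters of JFFMJJM have repeats: F appearing twice, J appearing 3 times, and M appearing twice.
The number of distinct arrangements is 7!/(3!·2!·2!) = 5040/24 = 210.

210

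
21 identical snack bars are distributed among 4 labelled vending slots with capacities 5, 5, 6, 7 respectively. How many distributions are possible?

Without the upper bounds there are C(24,3) = 2024 ways to split 21 among 4 vending slots.
Subtract solutions that violate a single cap (substitute x_i' = x_i − (cap_i+1)): x_1 ≥ 6 gives C(18,3) = 816; x_2 ≥ 6 gives C(18,3) = 816; x_3 ≥ 7 gives C(17,3) = 680; x_4 ≥ 8 gives C(16,3) = 560. Together 2872.
Add back pairs where two caps are both exceeded: 220 + 165 + 120 + 165 + 120 + 84 = 874.
Subtract triples: 10 + 4 + 1 + 1 = 16.
By inclusion–exclusion the count is 2024 − 2872 + 874 − 16 = 10.

10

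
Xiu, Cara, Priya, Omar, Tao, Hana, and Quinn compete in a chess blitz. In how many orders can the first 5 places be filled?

2520

There are 7 choices for 1st place, 6 for 2nd, and so on down to 3 for position 5.
That gives 7 × 6 × 5 × 4 × 3 = 2520.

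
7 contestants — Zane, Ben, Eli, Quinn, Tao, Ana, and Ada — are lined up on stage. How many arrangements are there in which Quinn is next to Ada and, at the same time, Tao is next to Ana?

Treat {Quinn,Ada} as one block (2 orders) and {Tao,Ana} as another (2 orders).
That leaves 5 units to arrange: 2 × 2 × 5! = 4 × 120 = 480.

480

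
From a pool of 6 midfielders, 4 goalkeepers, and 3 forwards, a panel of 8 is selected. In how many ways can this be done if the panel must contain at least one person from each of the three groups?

1233

With no constraint there are C(13,8) = 1287 possible selections.
Selections missing a whole group: no midfielders → C(7,8) = 0; no goalkeepers → C(9,8) = 9; no forwards → C(10,8) = 45.
Add back selections omitting two groups (i.e. drawn from a single group): C(6,8) + C(4,8) + C(3,8) = 0.
By inclusion–exclusion: 1287 − 54 + 0 = 1233.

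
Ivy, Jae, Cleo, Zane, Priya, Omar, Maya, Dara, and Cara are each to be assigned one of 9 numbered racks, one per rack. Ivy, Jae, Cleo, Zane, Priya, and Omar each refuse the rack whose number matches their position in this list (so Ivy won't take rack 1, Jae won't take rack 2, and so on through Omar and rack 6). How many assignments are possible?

183822

Let Aᵢ (for 1 ≤ i ≤ 6) be the placements that put person i in their forbidden rack. Any j of these fix j positions, leaving (9−j)! ways to fill the rest, and there are C(6,j) ways to pick which j.
By inclusion–exclusion, the number of valid placements is Σ_{j=0}^{6} (−1)^j C(6,j)·(9−j)!.
Computing: 362880 − 241920 + 75600 − 14400 + 1800 − 144 + 6 = 183822.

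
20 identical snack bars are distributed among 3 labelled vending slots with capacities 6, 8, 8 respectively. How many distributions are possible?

6

Ignoring the caps, the number of non-negative solutions to x_1+…+x_3 = 20 is C(22,2) = 231.
Subtract solutions that violate a single cap (substitute x_i' = x_i − (cap_i+1)): x_1 ≥ 7 gives C(15,2) = 105; x_2 ≥ 9 gives C(13,2) = 78; x_3 ≥ 9 gives C(13,2) = 78. Together 261.
Add back pairs where two caps are both exceeded: 15 + 15 + 6 = 36.
By inclusion–exclusion the count is 231 − 261 + 36 = 6.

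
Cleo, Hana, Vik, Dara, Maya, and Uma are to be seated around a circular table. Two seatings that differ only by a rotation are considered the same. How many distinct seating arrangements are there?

120

Seat Cleo anywhere (absorbing the rotational symmetry), then permute the other 5: (5)! = 120.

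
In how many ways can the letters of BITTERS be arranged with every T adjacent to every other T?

720

Treat the 2 copies of T as a single block. The multiset to arrange is then {TT, B, E, I, R, S}, 6 items in all.
All 6 items are distinct, so there are (6)! = 720 arrangements.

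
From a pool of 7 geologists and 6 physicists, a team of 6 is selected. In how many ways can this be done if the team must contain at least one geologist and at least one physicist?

Unrestricted: C(13,6) = 1716 ways to pick any 6 of the 13.
Subtract selections that omit an entire group: no geologists → C(6,6) = 1; no physicists → C(7,6) = 7.
Both groups omitted at once is impossible, so 1716 − 8 = 1708.

1708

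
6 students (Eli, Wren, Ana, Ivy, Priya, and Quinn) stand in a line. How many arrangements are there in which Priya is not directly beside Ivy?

480

Of the 6! = 720 arrangements, those with Priya and Ivy adjacent number 2 × 5! = 240 (treat the pair as a block with 2 internal orders).
So 720 − 240 = 480 arrangements keep them apart.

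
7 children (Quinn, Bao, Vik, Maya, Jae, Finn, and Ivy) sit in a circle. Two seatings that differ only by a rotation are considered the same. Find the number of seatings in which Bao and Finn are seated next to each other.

240

Treat {Bao, Finn} as one unit (2 internal orders) and seat the resulting 6 units around the table: (5)! circular arrangements.
So 2 × (5)! = 2 × 120 = 240.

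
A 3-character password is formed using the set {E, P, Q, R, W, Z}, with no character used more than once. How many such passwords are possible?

120

With no repetition, fill the 3 characters in order: 6 choices, then 5, down to 4.
That product is 6 × 5 × 4 = 120.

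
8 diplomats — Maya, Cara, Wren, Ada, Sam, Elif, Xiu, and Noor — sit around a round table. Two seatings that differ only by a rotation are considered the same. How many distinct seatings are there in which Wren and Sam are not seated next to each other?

3600

Without the restriction there are (7)! = 5040 seatings.
Those with Wren next to Sam: fuse the pair into one unit and seat 7 units around a circle — 2·(6)! = 1440.
Subtracting, 5040 − 1440 = 3600.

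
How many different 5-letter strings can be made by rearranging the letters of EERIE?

20

EERIE has 5 letters with E appearing 3 times.
The number of distinct arrangements is 5!/(3!) = 120/6 = 20.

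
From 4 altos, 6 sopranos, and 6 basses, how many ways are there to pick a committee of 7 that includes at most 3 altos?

11220

Split by how many altos are chosen (0 through 3).
Sum: C(4,0)·C(12,7) + C(4,1)·C(12,6) + C(4,2)·C(12,5) + C(4,3)·C(12,4) = 792 + 3696 + 4752 + 1980 = 11220.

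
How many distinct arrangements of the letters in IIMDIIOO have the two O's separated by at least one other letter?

There are 8!/(4!·2!) = 840 arrangements of IIMDIIOO in total.
Arrangements with the O's together: treat OO as one letter, giving (7)!/(4!) = 210.
Hence 840 − 210 = 630.

630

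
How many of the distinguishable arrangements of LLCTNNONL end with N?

Fix N in the last position and arrange the remaining 8 letters.
Those 8 letters have L appearing 3 times and N appearing twice, giving (8)!/(3!·2!) = 3360.

3360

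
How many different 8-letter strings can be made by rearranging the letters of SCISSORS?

Letter multiplicities in SCISSORS: C×1, I×1, O×1, R×1, S×4.
Dividing 8! = 40320 by 4! = 24 for the repeated letters gives 1680.

1680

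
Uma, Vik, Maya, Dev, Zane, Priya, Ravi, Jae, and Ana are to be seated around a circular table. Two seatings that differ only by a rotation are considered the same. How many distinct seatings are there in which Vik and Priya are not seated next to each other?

30240

All circular seatings of 9 people number (8)! = 40320.
Those with Vik next to Priya: fuse the pair into one unit and seat 8 units around a circle — 2·(7)! = 10080.
Subtracting, 40320 − 10080 = 30240.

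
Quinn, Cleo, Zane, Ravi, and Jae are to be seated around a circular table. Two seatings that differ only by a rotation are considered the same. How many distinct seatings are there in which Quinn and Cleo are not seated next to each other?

Without the restriction there are (4)! = 24 seatings.
Those with Quinn next to Cleo: fuse the pair into one unit and seat 4 units around a circle — 2·(3)! = 12.
Subtracting, 24 − 12 = 12.

12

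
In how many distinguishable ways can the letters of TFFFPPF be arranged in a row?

105

The 7 letters of TFFFPPF have repeats: F appearing 4 times and P appearing twice.
The number of distinct arrangements is 7!/(4!·2!) = 5040/48 = 105.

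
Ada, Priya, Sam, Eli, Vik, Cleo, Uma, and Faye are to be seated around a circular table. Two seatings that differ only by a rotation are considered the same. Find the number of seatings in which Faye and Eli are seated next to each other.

1440

Glue Faye and Eli into a block (2 internal orders). Seating 7 units around a circle gives (6)! arrangements.
So 2 × (6)! = 2 × 720 = 1440.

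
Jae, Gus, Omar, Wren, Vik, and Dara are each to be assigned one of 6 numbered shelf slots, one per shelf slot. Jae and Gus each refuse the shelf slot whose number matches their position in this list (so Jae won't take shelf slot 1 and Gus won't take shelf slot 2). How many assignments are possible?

Let Aᵢ (for i ∈ {1, 2}) be the placements that put person i in their forbidden shelf slot. Any j of these fix j positions, leaving (6−j)! ways to fill the rest, and there are C(2,j) ways to pick which j.
By inclusion–exclusion, the number of valid placements is Σ_{j=0}^{2} (−1)^j C(2,j)·(6−j)!.
Computing: 720 − 240 + 24 = 504.

504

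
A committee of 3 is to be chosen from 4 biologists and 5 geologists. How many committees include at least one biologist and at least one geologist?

70

With no constraint there are C(9,3) = 84 possible selections.
Subtract selections that omit an entire group: no biologists → C(5,3) = 10; no geologists → C(4,3) = 4.
Both groups omitted at once is impossible, so 84 − 14 = 70.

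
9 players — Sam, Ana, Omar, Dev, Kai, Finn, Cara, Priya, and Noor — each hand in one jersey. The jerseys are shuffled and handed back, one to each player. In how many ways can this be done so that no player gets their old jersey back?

Count assignments avoiding every fixed point. For any j of the 9 players fixed to their old jersey, the other 9−j can be arranged in (9−j)! ways.
By inclusion–exclusion this is Σ_{j=0}^{9} (−1)^j C(9,j)·(9−j)!.
Computing: 362880 − 362880 + 181440 − 60480 + 15120 − 3024 + 504 − 72 + 9 − 1 = 133496.

133496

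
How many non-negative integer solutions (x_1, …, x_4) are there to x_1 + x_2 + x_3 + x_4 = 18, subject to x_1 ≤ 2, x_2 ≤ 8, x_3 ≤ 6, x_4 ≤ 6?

Without the upper bounds there are C(21,3) = 1330 ways to split 18 among 4 variables.
Subtract solutions that violate a single cap (substitute x_i' = x_i − (cap_i+1)): x_1 ≥ 3 gives C(18,3) = 816; x_2 ≥ 9 gives C(12,3) = 220; x_3 ≥ 7 gives C(14,3) = 364; x_4 ≥ 7 gives C(14,3) = 364. Together 1764.
Add back pairs where two caps are both exceeded: 84 + 165 + 165 + 10 + 10 + 35 = 469.
Subtract triples: 0 + 0 + 4 + 0 = 4.
By inclusion–exclusion the count is 1330 − 1764 + 469 − 4 = 31.

31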